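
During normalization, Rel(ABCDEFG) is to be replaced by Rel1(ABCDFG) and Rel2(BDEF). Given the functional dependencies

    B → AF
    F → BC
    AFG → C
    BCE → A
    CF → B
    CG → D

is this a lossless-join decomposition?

Common attributes: Rel1 ∩ Rel2 = {BDF}.
Closure of {BDF}: B → AF applies, adding A; F → BC applies, adding C. So (BDF)⁺ = {ABCDF}.
The closure contains neither all of Rel1 = {ABCDFG} nor all of Rel2 = {BDEF}, so the common attributes are not a superkey of either fragment. The join is lossy.

No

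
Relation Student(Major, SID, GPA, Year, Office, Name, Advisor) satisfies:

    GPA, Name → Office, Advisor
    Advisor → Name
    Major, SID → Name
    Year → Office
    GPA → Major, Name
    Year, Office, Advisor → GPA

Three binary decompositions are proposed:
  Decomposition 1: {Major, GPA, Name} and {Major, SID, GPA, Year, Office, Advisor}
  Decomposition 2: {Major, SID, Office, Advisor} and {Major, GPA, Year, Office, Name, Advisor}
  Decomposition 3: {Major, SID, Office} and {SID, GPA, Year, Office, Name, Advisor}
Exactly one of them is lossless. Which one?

Decomposition 1: common = {Major, GPA}, closure = {Major, GPA, Office, Name, Advisor} → lossless.
Decomposition 2: common = {Major, Office, Advisor}, closure = {Major, Office, Name, Advisor} → lossy.
Decomposition 3: common = {SID, Office}, closure = {SID, Office} → lossy.

Decomposition 1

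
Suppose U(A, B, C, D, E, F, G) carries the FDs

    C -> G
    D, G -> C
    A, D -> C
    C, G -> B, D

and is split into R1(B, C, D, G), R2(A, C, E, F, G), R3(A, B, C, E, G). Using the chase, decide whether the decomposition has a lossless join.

Chase test. Columns are A, B, C, D, E, F, G; row i has aⱼ where attribute j ∈ Ri, else bᵢⱼ.
Initial tableau (one row per fragment):
  row 1: b11 a2 a3 a4 b15 b16 a7
  row 2: a1 b22 a3 b24 a5 a6 a7
  row 3: a1 a2 a3 b34 a5 b36 a7
Rows 1 and 2 agree on C, G; apply C, G→B, D and equate their B, D entries.
Rows 1 and 3 agree on C, G; apply C, G→B, D and equate their B, D entries.
Row 2 is now all distinguished symbols — the join is lossless.

Yes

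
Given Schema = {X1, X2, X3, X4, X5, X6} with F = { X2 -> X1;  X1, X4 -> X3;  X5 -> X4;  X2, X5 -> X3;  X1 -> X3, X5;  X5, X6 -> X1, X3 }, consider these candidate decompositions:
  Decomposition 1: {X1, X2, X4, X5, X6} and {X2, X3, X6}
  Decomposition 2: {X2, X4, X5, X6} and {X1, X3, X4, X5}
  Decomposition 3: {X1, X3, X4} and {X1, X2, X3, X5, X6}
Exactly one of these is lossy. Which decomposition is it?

Decomposition 2

Decomposition 1: common = {X2, X6}, closure = {X1, X2, X3, X4, X5, X6} → lossless.
Decomposition 2: common = {X4, X5}, closure = {X4, X5} → lossy.
Decomposition 3: common = {X1, X3}, closure = {X1, X3, X4, X5} → lossless.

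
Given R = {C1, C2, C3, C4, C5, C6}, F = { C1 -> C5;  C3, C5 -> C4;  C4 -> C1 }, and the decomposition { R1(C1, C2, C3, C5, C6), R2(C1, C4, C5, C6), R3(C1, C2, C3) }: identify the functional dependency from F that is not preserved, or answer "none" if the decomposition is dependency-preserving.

C3, C5 -> C4

Check C3, C5 → C4: no single fragment contains all of {C3, C4, C5}, and the restricted closure of {C3, C5} across the fragments never reaches {C4}.
C1 → C5 is preserved.
C4 → C1 is preserved.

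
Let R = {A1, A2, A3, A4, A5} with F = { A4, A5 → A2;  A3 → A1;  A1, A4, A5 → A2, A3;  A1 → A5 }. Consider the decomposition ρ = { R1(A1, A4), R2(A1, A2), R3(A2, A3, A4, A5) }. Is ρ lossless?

Chase test. Columns are A1, A2, A3, A4, A5; row i has aⱼ where attribute j ∈ Ri, else bᵢⱼ.
Initial tableau (one row per fragment):
  row 1: a1 b12 b13 a4 b15
  row 2: a1 a2 b23 b24 b25
  row 3: b31 a2 a3 a4 a5
Rows 1 and 2 agree on A1; apply A1→A5 and equate their A5 entries.
No row becomes fully distinguished — the join is lossy.

No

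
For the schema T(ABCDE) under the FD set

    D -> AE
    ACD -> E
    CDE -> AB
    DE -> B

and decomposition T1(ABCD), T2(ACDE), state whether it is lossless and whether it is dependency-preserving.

lossless and dependency-preserving

Lossless test: (ACD)⁺ = {ABCDE}, which contains all of one fragment — lossless.
Dependency preservation: CDE → AB; DE → B are not contained in any single fragment, but the restricted closure of each left-hand side across the fragments still reaches the right-hand side; the remaining FDs each lie inside some fragment. All dependencies are preserved.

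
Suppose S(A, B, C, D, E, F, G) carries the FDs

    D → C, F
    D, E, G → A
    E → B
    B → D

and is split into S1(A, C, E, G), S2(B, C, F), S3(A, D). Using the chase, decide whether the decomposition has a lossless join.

Chase test. Columns are A, B, C, D, E, F, G; row i has aⱼ where attribute j ∈ Si, else bᵢⱼ.
Initial tableau (one row per fragment):
  row 1: a1 b12 a3 b14 a5 b16 a7
  row 2: b21 a2 a3 b24 b25 a6 b27
  row 3: a1 b32 b33 a4 b35 b36 b37
No row becomes fully distinguished — the join is lossy.

No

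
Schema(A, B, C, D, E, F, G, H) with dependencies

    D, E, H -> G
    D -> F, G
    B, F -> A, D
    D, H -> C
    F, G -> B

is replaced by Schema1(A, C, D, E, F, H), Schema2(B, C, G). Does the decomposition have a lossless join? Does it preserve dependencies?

Lossless test: (C)⁺ = {C}, which is a superkey of neither fragment — lossy.
Dependency preservation: the restricted closure of {D, E, H} across the fragments never reaches {G}, so D, E, H → G cannot be enforced without a join — not preserved.

lossy and not dependency-preserving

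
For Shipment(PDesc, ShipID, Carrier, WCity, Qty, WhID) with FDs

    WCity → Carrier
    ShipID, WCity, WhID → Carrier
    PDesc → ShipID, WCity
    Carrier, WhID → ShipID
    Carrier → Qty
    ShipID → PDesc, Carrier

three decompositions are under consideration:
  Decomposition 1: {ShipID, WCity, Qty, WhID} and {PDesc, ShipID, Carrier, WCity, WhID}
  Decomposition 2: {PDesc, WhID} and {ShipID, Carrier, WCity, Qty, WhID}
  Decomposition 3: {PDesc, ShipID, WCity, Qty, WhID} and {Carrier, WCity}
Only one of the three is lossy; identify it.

Decomposition 1: common = {ShipID, WCity, WhID}, closure = {PDesc, ShipID, Carrier, WCity, Qty, WhID} → lossless.
Decomposition 2: common = {WhID}, closure = {WhID} → lossy.
Decomposition 3: common = {WCity}, closure = {Carrier, WCity, Qty} → lossless.

Decomposition 2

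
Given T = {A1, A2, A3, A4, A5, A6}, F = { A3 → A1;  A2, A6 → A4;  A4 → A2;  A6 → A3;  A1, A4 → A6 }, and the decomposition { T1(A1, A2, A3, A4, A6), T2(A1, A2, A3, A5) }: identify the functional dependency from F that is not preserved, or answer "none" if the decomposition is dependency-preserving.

none

A3 → A1 lies within T1.
A2, A6 → A4 lies within T1.
A4 → A2 lies within T1.
A6 → A3 lies within T1.
A1, A4 → A6 lies within T1.
Every dependency is enforceable on the fragments, so the decomposition is dependency-preserving.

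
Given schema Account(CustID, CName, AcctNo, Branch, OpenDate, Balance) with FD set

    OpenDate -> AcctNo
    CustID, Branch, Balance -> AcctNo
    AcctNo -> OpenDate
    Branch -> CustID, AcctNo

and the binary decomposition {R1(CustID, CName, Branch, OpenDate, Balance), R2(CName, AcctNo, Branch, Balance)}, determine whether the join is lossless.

Yes

Common attributes: R1 ∩ R2 = {CName, Branch, Balance}.
Closure of {CName, Branch, Balance}: Branch → CustID, AcctNo applies, adding CustID, AcctNo; AcctNo → OpenDate applies, adding OpenDate. So (CName, Branch, Balance)⁺ = {CustID, CName, AcctNo, Branch, OpenDate, Balance}.
This closure contains every attribute of R1, so R1 ∩ R2 → R1. The join is lossless.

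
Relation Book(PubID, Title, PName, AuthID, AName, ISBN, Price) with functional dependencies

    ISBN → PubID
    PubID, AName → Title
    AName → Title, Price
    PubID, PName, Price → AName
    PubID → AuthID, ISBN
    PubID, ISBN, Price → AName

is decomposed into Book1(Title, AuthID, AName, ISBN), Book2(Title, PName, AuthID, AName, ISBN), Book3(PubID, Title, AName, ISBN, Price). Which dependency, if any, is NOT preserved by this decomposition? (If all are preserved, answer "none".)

none

ISBN → PubID lies within Book3.
PubID, AName → Title lies within Book3.
AName → Title, Price lies within Book3.
PubID, PName, Price → AName: restricted closure across fragments reaches AName.
PubID → AuthID, ISBN: restricted closure across fragments reaches AuthID, ISBN.
PubID, ISBN, Price → AName lies within Book3.
Every dependency is enforceable on the fragments, so the decomposition is dependency-preserving.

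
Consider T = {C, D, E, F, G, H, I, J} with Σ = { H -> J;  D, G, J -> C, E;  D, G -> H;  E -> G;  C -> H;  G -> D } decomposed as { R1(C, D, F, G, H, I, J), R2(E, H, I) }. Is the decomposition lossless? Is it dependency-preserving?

lossy and not dependency-preserving

Lossless test: (H, I)⁺ = {H, I, J}, which is a superkey of neither fragment — lossy.
Dependency preservation: the restricted closure of {D, G, J} across the fragments never reaches {C, E}, so D, G, J → C, E cannot be enforced without a join — not preserved.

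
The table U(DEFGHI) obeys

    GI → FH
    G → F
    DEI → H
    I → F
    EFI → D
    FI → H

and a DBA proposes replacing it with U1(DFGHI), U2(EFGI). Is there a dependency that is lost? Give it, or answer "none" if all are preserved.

Check EFI → D: no single fragment contains all of {DEFI}, and the restricted closure of {EFI} across the fragments never reaches {D}.
GI → FH is preserved.
G → F is preserved.
DEI → H is preserved.
I → F is preserved.
FI → H is preserved.

EFI → D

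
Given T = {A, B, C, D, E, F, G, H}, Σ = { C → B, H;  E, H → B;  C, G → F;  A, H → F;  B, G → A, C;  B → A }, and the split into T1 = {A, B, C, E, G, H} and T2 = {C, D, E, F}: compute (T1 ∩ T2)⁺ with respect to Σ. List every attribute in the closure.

A, B, C, E, F, H

T1 ∩ T2 = {C, E}.
C → B, H applies, adding B, H
B → A applies, adding A
A, H → F applies, adding F
Closure: {A, B, C, E, F, H}.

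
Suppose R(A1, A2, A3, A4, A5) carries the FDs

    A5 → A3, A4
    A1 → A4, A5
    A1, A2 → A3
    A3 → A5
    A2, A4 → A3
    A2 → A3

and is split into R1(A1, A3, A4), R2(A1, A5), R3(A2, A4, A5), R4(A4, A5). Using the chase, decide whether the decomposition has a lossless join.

Chase test. Columns are A1, A2, A3, A4, A5; row i has aⱼ where attribute j ∈ Ri, else bᵢⱼ.
Initial tableau (one row per fragment):
  row 1: a1 b12 a3 a4 b15
  row 2: a1 b22 b23 b24 a5
  row 3: b31 a2 b33 a4 a5
  row 4: b41 b42 b43 a4 a5
Rows 2 and 3 agree on A5; apply A5→A3, A4 and equate their A3, A4 entries.
Rows 2 and 4 agree on A5; apply A5→A3, A4 and equate their A3, A4 entries.
Rows 1 and 2 agree on A1; apply A1→A4, A5 and equate their A4, A5 entries.
Rows 1 and 2 agree on A5; apply A5→A3, A4 and equate their A3, A4 entries.
No row becomes fully distinguished — the join is lossy.

No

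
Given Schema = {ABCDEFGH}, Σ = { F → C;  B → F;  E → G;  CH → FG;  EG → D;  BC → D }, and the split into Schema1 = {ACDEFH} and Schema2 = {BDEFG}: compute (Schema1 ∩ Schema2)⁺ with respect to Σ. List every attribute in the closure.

Schema1 ∩ Schema2 = {DEF}.
F → C applies, adding C
E → G applies, adding G
Closure: {CDEFG}.

CDEFG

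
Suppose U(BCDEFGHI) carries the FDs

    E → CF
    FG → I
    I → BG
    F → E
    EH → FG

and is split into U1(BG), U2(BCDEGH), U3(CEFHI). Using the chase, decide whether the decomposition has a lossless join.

Yes

Chase test. Columns are BCDEFGHI; row i has aⱼ where attribute j ∈ Ui, else bᵢⱼ.
Initial tableau (one row per fragment):
  row 1: a1 b12 b13 b14 b15 a6 b17 b18
  row 2: a1 a2 a3 a4 b25 a6 a7 b28
  row 3: b31 a2 b33 a4 a5 b36 a7 a8
Rows 2 and 3 agree on E; apply E→CF and equate their CF entries.
Rows 2 and 3 agree on EH; apply EH→FG and equate their FG entries.
Rows 2 and 3 agree on FG; apply FG→I and equate their I entries.
Rows 2 and 3 agree on I; apply I→BG and equate their BG entries.
Row 2 is now all distinguished symbols — the join is lossless.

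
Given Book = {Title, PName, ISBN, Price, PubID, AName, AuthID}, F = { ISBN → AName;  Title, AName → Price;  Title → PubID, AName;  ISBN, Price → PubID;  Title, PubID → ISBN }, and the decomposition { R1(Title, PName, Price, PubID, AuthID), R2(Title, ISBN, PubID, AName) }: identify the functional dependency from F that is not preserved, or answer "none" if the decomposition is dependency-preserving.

ISBN, Price → PubID

Check ISBN, Price → PubID: no single fragment contains all of {ISBN, Price, PubID}, and the restricted closure of {ISBN, Price} across the fragments never reaches {PubID}.
ISBN → AName is preserved.
Title, AName → Price is preserved.
Title → PubID, AName is preserved.
Title, PubID → ISBN is preserved.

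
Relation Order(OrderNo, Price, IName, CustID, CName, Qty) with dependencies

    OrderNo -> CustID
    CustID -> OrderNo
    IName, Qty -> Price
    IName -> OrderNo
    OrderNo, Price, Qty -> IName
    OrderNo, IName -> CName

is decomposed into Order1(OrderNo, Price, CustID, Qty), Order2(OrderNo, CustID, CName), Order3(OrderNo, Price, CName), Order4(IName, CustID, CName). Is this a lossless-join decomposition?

No

Chase test. Columns are OrderNo, Price, IName, CustID, CName, Qty; row i has aⱼ where attribute j ∈ Orderi, else bᵢⱼ.
Initial tableau (one row per fragment):
  row 1: a1 a2 b13 a4 b15 a6
  row 2: a1 b22 b23 a4 a5 b26
  row 3: a1 a2 b33 b34 a5 b36
  row 4: b41 b42 a3 a4 a5 b46
Rows 1 and 3 agree on OrderNo; apply OrderNo→CustID and equate their CustID entries.
Rows 1 and 4 agree on CustID; apply CustID→OrderNo and equate their OrderNo entries.
No row becomes fully distinguished — the join is lossy.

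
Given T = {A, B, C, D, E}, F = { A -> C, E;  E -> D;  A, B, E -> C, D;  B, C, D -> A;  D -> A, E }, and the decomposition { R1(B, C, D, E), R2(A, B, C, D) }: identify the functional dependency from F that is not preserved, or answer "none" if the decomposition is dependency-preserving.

none

A → C, E: restricted closure across fragments reaches C, E.
E → D lies within R1.
A, B, E → C, D: restricted closure across fragments reaches C, D.
B, C, D → A lies within R2.
D → A, E: restricted closure across fragments reaches A, E.
Every dependency is enforceable on the fragments, so the decomposition is dependency-preserving.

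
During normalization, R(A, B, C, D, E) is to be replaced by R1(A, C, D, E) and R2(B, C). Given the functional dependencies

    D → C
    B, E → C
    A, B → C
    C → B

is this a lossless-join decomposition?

Yes

Common attributes: R1 ∩ R2 = {C}.
Closure of {C}: C → B applies, adding B. So (C)⁺ = {B, C}.
This closure contains every attribute of R2, so R1 ∩ R2 → R2. The join is lossless.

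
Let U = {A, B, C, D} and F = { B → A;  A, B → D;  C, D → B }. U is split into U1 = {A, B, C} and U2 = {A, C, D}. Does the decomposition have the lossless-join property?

No

Common attributes: U1 ∩ U2 = {A, C}.
No dependency enlarges {A, C}, so (A, C)⁺ = {A, C}.
The closure contains neither all of U1 = {A, B, C} nor all of U2 = {A, C, D}, so the common attributes are not a superkey of either fragment. The join is lossy.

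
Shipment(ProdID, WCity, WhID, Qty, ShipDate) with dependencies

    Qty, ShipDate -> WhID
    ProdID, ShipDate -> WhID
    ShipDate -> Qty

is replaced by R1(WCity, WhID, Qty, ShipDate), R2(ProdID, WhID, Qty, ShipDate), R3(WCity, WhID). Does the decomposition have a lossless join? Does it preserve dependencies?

lossy but dependency-preserving

Lossless test (chase): applying each FD to every pair of rows produces no changes in the tableau, so no row becomes fully distinguished — the join is lossy.
Dependency preservation: every FD's attributes lie within a single fragment, so each can be enforced locally — preserved.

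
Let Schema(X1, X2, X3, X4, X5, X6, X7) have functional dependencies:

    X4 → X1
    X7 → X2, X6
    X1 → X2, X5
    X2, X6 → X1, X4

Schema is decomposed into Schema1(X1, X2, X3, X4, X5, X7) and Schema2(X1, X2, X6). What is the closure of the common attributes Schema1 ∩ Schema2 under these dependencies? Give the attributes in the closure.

X1, X2, X5

Schema1 ∩ Schema2 = {X1, X2}.
X1 → X2, X5 applies, adding X5
Closure: {X1, X2, X5}.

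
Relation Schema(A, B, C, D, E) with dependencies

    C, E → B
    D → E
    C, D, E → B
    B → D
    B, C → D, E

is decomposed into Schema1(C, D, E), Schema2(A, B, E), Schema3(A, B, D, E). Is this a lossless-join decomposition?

No

Chase test. Columns are A, B, C, D, E; row i has aⱼ where attribute j ∈ Schemai, else bᵢⱼ.
Initial tableau (one row per fragment):
  row 1: b11 b12 a3 a4 a5
  row 2: a1 a2 b23 b24 a5
  row 3: a1 a2 b33 a4 a5
Rows 2 and 3 agree on B; apply B→D and equate their D entries.
No row becomes fully distinguished — the join is lossy.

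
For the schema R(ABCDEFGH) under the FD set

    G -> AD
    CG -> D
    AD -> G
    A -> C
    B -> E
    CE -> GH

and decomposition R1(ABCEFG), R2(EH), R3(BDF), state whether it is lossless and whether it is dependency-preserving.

Lossless test (chase): Rows 1 and 3 agree on B; apply B→E and equate their E entries. No row becomes fully distinguished — the join is lossy.
Dependency preservation: the restricted closure of {G} across the fragments never reaches {AD}, so G → AD cannot be enforced without a join — not preserved.

lossy and not dependency-preserving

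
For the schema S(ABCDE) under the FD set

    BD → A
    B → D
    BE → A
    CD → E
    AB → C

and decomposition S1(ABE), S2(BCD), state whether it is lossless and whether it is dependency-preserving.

lossless but not dependency-preserving

Lossless test: (B)⁺ = {ABCDE}, which contains all of one fragment — lossless.
Dependency preservation: the restricted closure of {CD} across the fragments never reaches {E}, so CD → E cannot be enforced without a join — not preserved.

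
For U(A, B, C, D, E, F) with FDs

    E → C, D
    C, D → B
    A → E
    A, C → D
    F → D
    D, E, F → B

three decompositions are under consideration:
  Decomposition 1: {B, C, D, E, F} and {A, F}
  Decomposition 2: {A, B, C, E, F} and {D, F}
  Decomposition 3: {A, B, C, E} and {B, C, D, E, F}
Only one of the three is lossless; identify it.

Decomposition 1: common = {F}, closure = {D, F} → lossy.
Decomposition 2: common = {F}, closure = {D, F} → lossless.
Decomposition 3: common = {B, C, E}, closure = {B, C, D, E} → lossy.

Decomposition 2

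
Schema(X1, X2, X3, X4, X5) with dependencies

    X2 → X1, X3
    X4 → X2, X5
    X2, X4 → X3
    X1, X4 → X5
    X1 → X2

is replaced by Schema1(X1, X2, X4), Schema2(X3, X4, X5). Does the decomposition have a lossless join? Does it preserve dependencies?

Lossless test: (X4)⁺ = {X1, X2, X3, X4, X5}, which contains all of one fragment — lossless.
Dependency preservation: the restricted closure of {X2} across the fragments never reaches {X1, X3}, so X2 → X1, X3 cannot be enforced without a join — not preserved.

lossless but not dependency-preserving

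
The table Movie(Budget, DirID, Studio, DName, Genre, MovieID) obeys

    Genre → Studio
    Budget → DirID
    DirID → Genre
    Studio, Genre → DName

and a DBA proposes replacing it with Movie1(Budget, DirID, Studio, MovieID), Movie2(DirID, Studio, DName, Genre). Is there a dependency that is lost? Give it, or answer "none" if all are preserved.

Genre → Studio lies within Movie2.
Budget → DirID lies within Movie1.
DirID → Genre lies within Movie2.
Studio, Genre → DName lies within Movie2.
Every dependency is enforceable on the fragments, so the decomposition is dependency-preserving.

none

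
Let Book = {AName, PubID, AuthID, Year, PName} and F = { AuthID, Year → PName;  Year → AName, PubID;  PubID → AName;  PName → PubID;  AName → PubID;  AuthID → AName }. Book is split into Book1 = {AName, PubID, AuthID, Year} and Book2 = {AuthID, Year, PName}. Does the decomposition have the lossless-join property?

Common attributes: Book1 ∩ Book2 = {AuthID, Year}.
Closure of {AuthID, Year}: AuthID, Year → PName applies, adding PName; Year → AName, PubID applies, adding AName, PubID. So (AuthID, Year)⁺ = {AName, PubID, AuthID, Year, PName}.
This closure contains every attribute of Book1, so Book1 ∩ Book2 → Book1. The join is lossless.

Yes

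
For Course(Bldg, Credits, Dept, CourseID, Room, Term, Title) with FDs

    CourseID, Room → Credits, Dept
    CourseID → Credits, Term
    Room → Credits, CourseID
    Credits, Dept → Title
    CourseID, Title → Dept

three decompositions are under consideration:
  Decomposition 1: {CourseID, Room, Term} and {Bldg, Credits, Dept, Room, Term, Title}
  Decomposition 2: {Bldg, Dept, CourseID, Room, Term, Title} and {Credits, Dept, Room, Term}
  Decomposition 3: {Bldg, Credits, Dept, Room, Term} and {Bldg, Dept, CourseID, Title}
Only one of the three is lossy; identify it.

Decomposition 1: common = {Room, Term}, closure = {Credits, Dept, CourseID, Room, Term, Title} → lossless.
Decomposition 2: common = {Dept, Room, Term}, closure = {Credits, Dept, CourseID, Room, Term, Title} → lossless.
Decomposition 3: common = {Bldg, Dept}, closure = {Bldg, Dept} → lossy.

Decomposition 3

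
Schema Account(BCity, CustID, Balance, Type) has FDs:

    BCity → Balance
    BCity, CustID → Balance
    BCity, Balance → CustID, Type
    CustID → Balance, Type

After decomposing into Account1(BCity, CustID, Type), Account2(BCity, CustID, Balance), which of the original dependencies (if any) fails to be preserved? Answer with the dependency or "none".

none

BCity → Balance lies within Account2.
BCity, CustID → Balance lies within Account2.
BCity, Balance → CustID, Type: restricted closure across fragments reaches CustID, Type.
CustID → Balance, Type: restricted closure across fragments reaches Balance, Type.
Every dependency is enforceable on the fragments, so the decomposition is dependency-preserving.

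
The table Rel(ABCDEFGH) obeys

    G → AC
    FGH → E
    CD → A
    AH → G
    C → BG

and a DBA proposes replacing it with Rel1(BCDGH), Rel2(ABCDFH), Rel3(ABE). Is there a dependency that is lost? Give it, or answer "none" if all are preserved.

FGH → E

Check FGH → E: no single fragment contains all of {EFGH}, and the restricted closure of {FGH} across the fragments never reaches {E}.
G → AC is preserved.
CD → A is preserved.
AH → G is preserved.
C → BG is preserved.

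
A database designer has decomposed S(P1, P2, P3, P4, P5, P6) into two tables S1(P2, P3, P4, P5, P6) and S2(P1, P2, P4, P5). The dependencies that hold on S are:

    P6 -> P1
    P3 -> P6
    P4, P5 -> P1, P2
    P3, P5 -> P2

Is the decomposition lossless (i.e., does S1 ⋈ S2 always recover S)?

Common attributes: S1 ∩ S2 = {P2, P4, P5}.
Closure of {P2, P4, P5}: P4, P5 → P1, P2 applies, adding P1. So (P2, P4, P5)⁺ = {P1, P2, P4, P5}.
This closure contains every attribute of S2, so S1 ∩ S2 → S2. The join is lossless.

Yes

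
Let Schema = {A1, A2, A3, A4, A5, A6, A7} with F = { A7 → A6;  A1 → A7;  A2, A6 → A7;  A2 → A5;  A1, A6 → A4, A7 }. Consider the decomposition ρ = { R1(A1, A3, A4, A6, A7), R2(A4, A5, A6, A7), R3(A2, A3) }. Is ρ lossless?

Chase test. Columns are A1, A2, A3, A4, A5, A6, A7; row i has aⱼ where attribute j ∈ Ri, else bᵢⱼ.
Initial tableau (one row per fragment):
  row 1: a1 b12 a3 a4 b15 a6 a7
  row 2: b21 b22 b23 a4 a5 a6 a7
  row 3: b31 a2 a3 b34 b35 b36 b37
No row becomes fully distinguished — the join is lossy.

No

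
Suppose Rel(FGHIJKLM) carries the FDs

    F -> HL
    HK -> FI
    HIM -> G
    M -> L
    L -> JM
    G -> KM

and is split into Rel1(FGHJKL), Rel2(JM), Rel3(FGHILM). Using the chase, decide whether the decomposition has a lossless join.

Chase test. Columns are FGHIJKLM; row i has aⱼ where attribute j ∈ Reli, else bᵢⱼ.
Initial tableau (one row per fragment):
  row 1: a1 a2 a3 b14 a5 a6 a7 b18
  row 2: b21 b22 b23 b24 a5 b26 b27 a8
  row 3: a1 a2 a3 a4 b35 b36 a7 a8
Rows 2 and 3 agree on M; apply M→L and equate their L entries.
Rows 1 and 2 agree on L; apply L→JM and equate their JM entries.
Rows 1 and 3 agree on L; apply L→JM and equate their JM entries.
Rows 1 and 3 agree on G; apply G→KM and equate their KM entries.
Rows 1 and 3 agree on HK; apply HK→FI and equate their FI entries.
Row 1 is now all distinguished symbols — the join is lossless.

Yes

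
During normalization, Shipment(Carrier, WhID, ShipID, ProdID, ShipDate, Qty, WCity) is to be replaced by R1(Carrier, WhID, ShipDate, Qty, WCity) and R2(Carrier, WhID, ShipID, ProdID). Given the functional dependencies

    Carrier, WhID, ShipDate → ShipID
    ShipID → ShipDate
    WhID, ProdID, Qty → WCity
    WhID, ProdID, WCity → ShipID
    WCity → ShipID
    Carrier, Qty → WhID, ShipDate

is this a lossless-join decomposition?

Common attributes: R1 ∩ R2 = {Carrier, WhID}.
No dependency enlarges {Carrier, WhID}, so (Carrier, WhID)⁺ = {Carrier, WhID}.
The closure contains neither all of R1 = {Carrier, WhID, ShipDate, Qty, WCity} nor all of R2 = {Carrier, WhID, ShipID, ProdID}, so the common attributes are not a superkey of either fragment. The join is lossy.

No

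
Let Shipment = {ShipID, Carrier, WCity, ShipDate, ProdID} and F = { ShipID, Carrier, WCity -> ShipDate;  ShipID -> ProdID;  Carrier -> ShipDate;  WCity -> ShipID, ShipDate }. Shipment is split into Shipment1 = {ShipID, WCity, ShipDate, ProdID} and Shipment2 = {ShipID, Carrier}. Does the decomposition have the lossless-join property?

Common attributes: Shipment1 ∩ Shipment2 = {ShipID}.
Closure of {ShipID}: ShipID → ProdID applies, adding ProdID. So (ShipID)⁺ = {ShipID, ProdID}.
The closure contains neither all of Shipment1 = {ShipID, WCity, ShipDate, ProdID} nor all of Shipment2 = {ShipID, Carrier}, so the common attributes are not a superkey of either fragment. The join is lossy.

No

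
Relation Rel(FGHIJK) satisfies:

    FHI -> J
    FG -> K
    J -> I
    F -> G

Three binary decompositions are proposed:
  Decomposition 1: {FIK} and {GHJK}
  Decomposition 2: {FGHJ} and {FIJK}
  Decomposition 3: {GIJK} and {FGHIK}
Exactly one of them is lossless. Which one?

Decomposition 2

Decomposition 1: common = {K}, closure = {K} → lossy.
Decomposition 2: common = {FJ}, closure = {FGIJK} → lossless.
Decomposition 3: common = {GIK}, closure = {GIK} → lossy.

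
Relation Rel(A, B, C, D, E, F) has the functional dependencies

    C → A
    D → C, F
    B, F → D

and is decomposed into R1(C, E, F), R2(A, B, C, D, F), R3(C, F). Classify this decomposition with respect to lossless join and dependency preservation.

Lossless test (chase): Rows 1 and 2 agree on C; apply C→A and equate their A entries. Rows 1 and 3 agree on C; apply C→A and equate their A entries. No row becomes fully distinguished — the join is lossy.
Dependency preservation: every FD's attributes lie within a single fragment, so each can be enforced locally — preserved.

lossy but dependency-preserving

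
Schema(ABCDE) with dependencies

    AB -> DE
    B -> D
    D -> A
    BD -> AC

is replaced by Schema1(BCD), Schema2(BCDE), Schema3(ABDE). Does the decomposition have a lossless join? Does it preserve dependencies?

lossless and dependency-preserving

Lossless test (chase): Rows 1 and 2 agree on D; apply D→A and equate their A entries. Rows 1 and 3 agree on D; apply D→A and equate their A entries. Rows 1 and 3 agree on BD; apply BD→AC and equate their AC entries. Rows 1 and 2 agree on AB; apply AB→DE and equate their DE entries. Row 1 is now all distinguished symbols — the join is lossless.
Dependency preservation: BD → AC is not contained in any single fragment, but the restricted closure of its left-hand side across the fragments still reaches the right-hand side; the remaining FDs each lie inside some fragment. All dependencies are preserved.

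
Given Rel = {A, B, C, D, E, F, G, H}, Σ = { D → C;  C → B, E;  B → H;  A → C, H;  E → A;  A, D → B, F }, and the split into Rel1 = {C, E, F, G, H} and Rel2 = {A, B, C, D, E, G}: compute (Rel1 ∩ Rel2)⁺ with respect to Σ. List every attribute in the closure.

A, B, C, E, G, H

Rel1 ∩ Rel2 = {C, E, G}.
C → B, E applies, adding B
B → H applies, adding H
E → A applies, adding A
Closure: {A, B, C, E, G, H}.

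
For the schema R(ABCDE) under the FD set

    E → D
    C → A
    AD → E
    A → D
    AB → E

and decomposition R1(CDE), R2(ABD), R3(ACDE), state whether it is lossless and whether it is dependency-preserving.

lossy but dependency-preserving

Lossless test (chase): Rows 1 and 3 agree on C; apply C→A and equate their A entries. Rows 1 and 2 agree on AD; apply AD→E and equate their E entries. No row becomes fully distinguished — the join is lossy.
Dependency preservation: AB → E is not contained in any single fragment, but the restricted closure of its left-hand side across the fragments still reaches the right-hand side; the remaining FDs each lie inside some fragment. All dependencies are preserved.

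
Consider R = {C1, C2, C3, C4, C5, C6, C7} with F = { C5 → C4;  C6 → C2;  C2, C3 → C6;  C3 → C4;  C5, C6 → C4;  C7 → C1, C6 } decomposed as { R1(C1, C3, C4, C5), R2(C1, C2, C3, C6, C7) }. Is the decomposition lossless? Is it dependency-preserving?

Lossless test: (C1, C3)⁺ = {C1, C3, C4}, which is a superkey of neither fragment — lossy.
Dependency preservation: C5, C6 → C4 is not contained in any single fragment, but the restricted closure of its left-hand side across the fragments still reaches the right-hand side; the remaining FDs each lie inside some fragment. All dependencies are preserved.

lossy but dependency-preserving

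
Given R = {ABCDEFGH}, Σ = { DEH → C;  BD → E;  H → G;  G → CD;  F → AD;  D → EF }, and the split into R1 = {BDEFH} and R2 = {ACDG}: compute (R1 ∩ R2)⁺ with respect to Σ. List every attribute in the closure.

R1 ∩ R2 = {D}.
D → EF applies, adding EF
F → AD applies, adding A
Closure: {ADEF}.

ADEF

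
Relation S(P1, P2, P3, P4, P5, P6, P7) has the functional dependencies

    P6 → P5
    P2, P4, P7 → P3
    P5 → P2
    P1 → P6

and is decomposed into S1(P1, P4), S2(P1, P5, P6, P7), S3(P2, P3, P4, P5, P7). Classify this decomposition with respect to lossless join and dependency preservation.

lossy but dependency-preserving

Lossless test (chase): Rows 2 and 3 agree on P5; apply P5→P2 and equate their P2 entries. Rows 1 and 2 agree on P1; apply P1→P6 and equate their P6 entries. Rows 1 and 2 agree on P6; apply P6→P5 and equate their P5 entries. Rows 1 and 2 agree on P5; apply P5→P2 and equate their P2 entries. No row becomes fully distinguished — the join is lossy.
Dependency preservation: every FD's attributes lie within a single fragment, so each can be enforced locally — preserved.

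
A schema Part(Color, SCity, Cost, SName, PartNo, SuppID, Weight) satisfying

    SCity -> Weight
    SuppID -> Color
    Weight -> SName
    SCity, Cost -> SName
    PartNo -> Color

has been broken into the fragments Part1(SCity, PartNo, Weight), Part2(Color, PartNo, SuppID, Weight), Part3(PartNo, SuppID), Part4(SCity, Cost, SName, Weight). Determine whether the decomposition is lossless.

No

Chase test. Columns are Color, SCity, Cost, SName, PartNo, SuppID, Weight; row i has aⱼ where attribute j ∈ Parti, else bᵢⱼ.
Initial tableau (one row per fragment):
  row 1: b11 a2 b13 b14 a5 b16 a7
  row 2: a1 b22 b23 b24 a5 a6 a7
  row 3: b31 b32 b33 b34 a5 a6 b37
  row 4: b41 a2 a3 a4 b45 b46 a7
Rows 2 and 3 agree on SuppID; apply SuppID→Color and equate their Color entries.
Rows 1 and 2 agree on Weight; apply Weight→SName and equate their SName entries.
Rows 1 and 4 agree on Weight; apply Weight→SName and equate their SName entries.
Rows 1 and 2 agree on PartNo; apply PartNo→Color and equate their Color entries.
No row becomes fully distinguished — the join is lossy.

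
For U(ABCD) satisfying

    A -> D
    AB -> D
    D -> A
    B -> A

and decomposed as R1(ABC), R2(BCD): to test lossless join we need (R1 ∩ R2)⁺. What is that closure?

R1 ∩ R2 = {BC}.
B → A applies, adding A
A → D applies, adding D
Closure: {ABCD}.

ABCD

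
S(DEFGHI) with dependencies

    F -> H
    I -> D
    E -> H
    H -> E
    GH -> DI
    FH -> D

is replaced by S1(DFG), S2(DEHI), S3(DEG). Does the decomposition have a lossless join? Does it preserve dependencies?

lossy and not dependency-preserving

Lossless test (chase): Rows 2 and 3 agree on E; apply E→H and equate their H entries. No row becomes fully distinguished — the join is lossy.
Dependency preservation: the restricted closure of {F} across the fragments never reaches {H}, so F → H cannot be enforced without a join — not preserved.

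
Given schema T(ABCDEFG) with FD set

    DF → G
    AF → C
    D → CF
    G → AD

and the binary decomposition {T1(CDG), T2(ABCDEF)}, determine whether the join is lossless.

Yes

Common attributes: T1 ∩ T2 = {CD}.
Closure of {CD}: D → CF applies, adding F; DF → G applies, adding G; G → AD applies, adding A. So (CD)⁺ = {ACDFG}.
This closure contains every attribute of T1, so T1 ∩ T2 → T1. The join is lossless.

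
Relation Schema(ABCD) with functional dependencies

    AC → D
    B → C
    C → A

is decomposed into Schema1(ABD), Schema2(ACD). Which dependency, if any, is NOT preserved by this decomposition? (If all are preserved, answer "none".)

Check B → C: no single fragment contains all of {BC}, and the restricted closure of {B} across the fragments never reaches {C}.
AC → D is preserved.
C → A is preserved.

B → C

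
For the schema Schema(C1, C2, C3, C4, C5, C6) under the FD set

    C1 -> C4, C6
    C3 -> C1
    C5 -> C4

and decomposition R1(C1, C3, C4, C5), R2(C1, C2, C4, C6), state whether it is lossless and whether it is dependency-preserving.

Lossless test: (C1, C4)⁺ = {C1, C4, C6}, which is a superkey of neither fragment — lossy.
Dependency preservation: every FD's attributes lie within a single fragment, so each can be enforced locally — preserved.

lossy but dependency-preserving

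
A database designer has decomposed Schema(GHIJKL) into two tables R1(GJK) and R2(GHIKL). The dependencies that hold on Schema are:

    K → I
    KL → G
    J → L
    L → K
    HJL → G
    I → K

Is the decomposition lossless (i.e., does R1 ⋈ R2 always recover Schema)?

Common attributes: R1 ∩ R2 = {GK}.
Closure of {GK}: K → I applies, adding I. So (GK)⁺ = {GIK}.
The closure contains neither all of R1 = {GJK} nor all of R2 = {GHIKL}, so the common attributes are not a superkey of either fragment. The join is lossy.

No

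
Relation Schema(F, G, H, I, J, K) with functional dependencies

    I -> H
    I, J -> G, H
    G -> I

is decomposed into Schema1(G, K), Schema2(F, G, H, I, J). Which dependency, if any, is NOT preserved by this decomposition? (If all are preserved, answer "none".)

none

I → H lies within Schema2.
I, J → G, H lies within Schema2.
G → I lies within Schema2.
Every dependency is enforceable on the fragments, so the decomposition is dependency-preserving.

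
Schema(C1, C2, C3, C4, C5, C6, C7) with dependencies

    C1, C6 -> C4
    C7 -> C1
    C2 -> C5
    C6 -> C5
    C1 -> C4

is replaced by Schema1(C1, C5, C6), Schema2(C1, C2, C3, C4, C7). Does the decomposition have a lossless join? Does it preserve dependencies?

Lossless test: (C1)⁺ = {C1, C4}, which is a superkey of neither fragment — lossy.
Dependency preservation: the restricted closure of {C2} across the fragments never reaches {C5}, so C2 → C5 cannot be enforced without a join — not preserved.

lossy and not dependency-preserving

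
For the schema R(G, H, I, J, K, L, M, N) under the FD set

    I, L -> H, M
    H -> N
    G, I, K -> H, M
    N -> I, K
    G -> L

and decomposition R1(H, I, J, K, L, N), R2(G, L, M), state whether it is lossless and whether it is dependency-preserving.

Lossless test: (L)⁺ = {L}, which is a superkey of neither fragment — lossy.
Dependency preservation: the restricted closure of {I, L} across the fragments never reaches {H, M}, so I, L → H, M cannot be enforced without a join — not preserved.

lossy and not dependency-preserving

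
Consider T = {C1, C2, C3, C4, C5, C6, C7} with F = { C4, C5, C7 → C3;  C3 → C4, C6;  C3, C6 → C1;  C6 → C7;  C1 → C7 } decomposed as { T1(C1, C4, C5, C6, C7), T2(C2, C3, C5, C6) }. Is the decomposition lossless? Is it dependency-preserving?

Lossless test: (C5, C6)⁺ = {C5, C6, C7}, which is a superkey of neither fragment — lossy.
Dependency preservation: the restricted closure of {C4, C5, C7} across the fragments never reaches {C3}, so C4, C5, C7 → C3 cannot be enforced without a join — not preserved.

lossy and not dependency-preserving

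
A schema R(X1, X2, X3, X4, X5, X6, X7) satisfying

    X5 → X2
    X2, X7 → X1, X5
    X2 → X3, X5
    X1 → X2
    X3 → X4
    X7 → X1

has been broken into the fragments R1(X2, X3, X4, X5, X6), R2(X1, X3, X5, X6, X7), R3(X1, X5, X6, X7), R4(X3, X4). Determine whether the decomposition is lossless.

Yes

Chase test. Columns are X1, X2, X3, X4, X5, X6, X7; row i has aⱼ where attribute j ∈ Ri, else bᵢⱼ.
Initial tableau (one row per fragment):
  row 1: b11 a2 a3 a4 a5 a6 b17
  row 2: a1 b22 a3 b24 a5 a6 a7
  row 3: a1 b32 b33 b34 a5 a6 a7
  row 4: b41 b42 a3 a4 b45 b46 b47
Rows 1 and 2 agree on X5; apply X5→X2 and equate their X2 entries.
Rows 1 and 3 agree on X5; apply X5→X2 and equate their X2 entries.
Rows 1 and 3 agree on X2; apply X2→X3, X5 and equate their X3, X5 entries.
Rows 1 and 2 agree on X3; apply X3→X4 and equate their X4 entries.
Rows 1 and 3 agree on X3; apply X3→X4 and equate their X4 entries.
Row 2 is now all distinguished symbols — the join is lossless.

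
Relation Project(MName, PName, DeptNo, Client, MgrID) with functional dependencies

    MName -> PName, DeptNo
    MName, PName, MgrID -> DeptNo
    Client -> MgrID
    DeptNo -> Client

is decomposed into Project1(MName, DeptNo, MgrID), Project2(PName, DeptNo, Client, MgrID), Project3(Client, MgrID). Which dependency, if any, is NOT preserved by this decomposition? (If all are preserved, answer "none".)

Check MName → PName, DeptNo: no single fragment contains all of {MName, PName, DeptNo}, and the restricted closure of {MName} across the fragments never reaches {PName, DeptNo}.
MName, PName, MgrID → DeptNo is preserved.
Client → MgrID is preserved.
DeptNo → Client is preserved.

MName -> PName, DeptNo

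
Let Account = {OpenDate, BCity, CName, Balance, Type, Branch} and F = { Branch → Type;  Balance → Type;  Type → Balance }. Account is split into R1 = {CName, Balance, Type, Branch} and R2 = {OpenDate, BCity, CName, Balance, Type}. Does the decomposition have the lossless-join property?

No

Common attributes: R1 ∩ R2 = {CName, Balance, Type}.
No dependency enlarges {CName, Balance, Type}, so (CName, Balance, Type)⁺ = {CName, Balance, Type}.
The closure contains neither all of R1 = {CName, Balance, Type, Branch} nor all of R2 = {OpenDate, BCity, CName, Balance, Type}, so the common attributes are not a superkey of either fragment. The join is lossy.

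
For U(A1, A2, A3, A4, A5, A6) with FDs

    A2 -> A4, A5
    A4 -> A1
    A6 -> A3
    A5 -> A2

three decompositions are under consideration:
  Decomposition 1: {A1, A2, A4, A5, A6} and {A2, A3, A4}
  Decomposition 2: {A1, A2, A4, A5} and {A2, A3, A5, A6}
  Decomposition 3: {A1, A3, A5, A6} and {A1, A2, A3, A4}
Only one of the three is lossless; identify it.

Decomposition 1: common = {A2, A4}, closure = {A1, A2, A4, A5} → lossy.
Decomposition 2: common = {A2, A5}, closure = {A1, A2, A4, A5} → lossless.
Decomposition 3: common = {A1, A3}, closure = {A1, A3} → lossy.

Decomposition 2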